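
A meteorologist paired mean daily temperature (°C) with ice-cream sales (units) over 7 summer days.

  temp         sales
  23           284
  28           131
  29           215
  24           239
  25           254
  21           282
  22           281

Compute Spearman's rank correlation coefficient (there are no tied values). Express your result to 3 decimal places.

Rank temp: 3, 6, 7, 4, 5, 1, 2
Rank sales: 7, 1, 2, 3, 4, 6, 5
d = rank(temp) − rank(sales): -4, 5, 5, 1, 1, -5, -3; Σd² = 102
ρ = 1 − 6Σd² / [n(n²−1)] = 1 − 6×102 / (7×48) = 1 − 612/336 ≈ -0.821

-0.821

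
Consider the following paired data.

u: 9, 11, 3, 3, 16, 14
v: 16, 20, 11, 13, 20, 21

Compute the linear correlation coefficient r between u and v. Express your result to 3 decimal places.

n = 6, Σu = 56, Σv = 101, Σu² = 672, Σv² = 1787, Σuv = 1050
nΣuv − ΣuΣv = 6300 − 5656 = 644
nΣu² − (Σu)² = 4032 − 3136 = 896; nΣv² − (Σv)² = 10722 − 10201 = 521
r = 644 / √(896 × 521) = 644 / 683.2393 ≈ 0.943

0.943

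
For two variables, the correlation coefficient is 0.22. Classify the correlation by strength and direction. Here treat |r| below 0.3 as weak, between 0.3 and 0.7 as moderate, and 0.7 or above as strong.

weak positive

r = 0.22 > 0 so the relationship is positive.
|r| = 0.22, which falls in the weak range.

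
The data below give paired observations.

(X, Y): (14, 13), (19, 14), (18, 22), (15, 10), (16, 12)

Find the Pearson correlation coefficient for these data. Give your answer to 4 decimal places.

n = 5, ΣX = 82, ΣY = 71, ΣX² = 1362, ΣY² = 1093, ΣXY = 1186
nΣXY − ΣXΣY = 5930 − 5822 = 108
nΣX² − (ΣX)² = 6810 − 6724 = 86; nΣY² − (ΣY)² = 5465 − 5041 = 424
r = 108 / √(86 × 424) = 108 / 190.9555 ≈ 0.5656

0.5656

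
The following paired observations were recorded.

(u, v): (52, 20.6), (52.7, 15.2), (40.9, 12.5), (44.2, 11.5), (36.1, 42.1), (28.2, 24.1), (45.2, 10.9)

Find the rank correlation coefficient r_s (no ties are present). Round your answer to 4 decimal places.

Rank u: 6, 7, 3, 4, 2, 1, 5
Rank v: 5, 4, 3, 2, 7, 6, 1
d = rank(u) − rank(v): 1, 3, 0, 2, -5, -5, 4; Σd² = 80
ρ = 1 − 6Σd² / [n(n²−1)] = 1 − 6×80 / (7×48) = 1 − 480/336 ≈ -0.4286

-0.4286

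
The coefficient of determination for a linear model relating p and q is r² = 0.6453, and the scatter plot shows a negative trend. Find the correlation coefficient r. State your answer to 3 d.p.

-0.803

|r| = √0.6453 = 0.803
The association is negative, so r = −0.803.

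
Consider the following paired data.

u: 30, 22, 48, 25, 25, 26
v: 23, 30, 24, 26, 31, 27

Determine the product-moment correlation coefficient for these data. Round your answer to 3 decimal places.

-0.618

n = 6, Σu = 176, Σv = 161, Σu² = 5614, Σv² = 4371, Σuv = 4629
nΣuv − ΣuΣv = 27774 − 28336 = -562
nΣu² − (Σu)² = 33684 − 30976 = 2708; nΣv² − (Σv)² = 26226 − 25921 = 305
r = -562 / √(2708 × 305) = -562 / 908.8124 ≈ -0.618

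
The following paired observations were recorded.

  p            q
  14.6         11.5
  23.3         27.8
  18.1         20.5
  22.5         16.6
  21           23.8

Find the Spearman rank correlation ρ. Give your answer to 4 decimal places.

0.7000

Rank p: 1, 5, 2, 4, 3
Rank q: 1, 5, 3, 2, 4
d = rank(p) − rank(q): 0, 0, -1, 2, -1; Σd² = 6
ρ = 1 − 6Σd² / [n(n²−1)] = 1 − 6×6 / (5×24) = 1 − 36/120 ≈ 0.7000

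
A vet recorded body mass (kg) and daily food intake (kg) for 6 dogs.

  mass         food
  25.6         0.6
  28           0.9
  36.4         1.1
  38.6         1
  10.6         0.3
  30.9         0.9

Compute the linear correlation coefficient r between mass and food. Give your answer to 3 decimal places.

n = 6, Σx = 170.1, Σy = 4.8, Σx² = 5321.45, Σy² = 4.28, Σxy = 150.19
nΣxy − ΣxΣy = 901.14 − 816.48 = 84.66
nΣx² − (Σx)² = 31928.7 − 28934.01 = 2994.69; nΣy² − (Σy)² = 25.68 − 23.04 = 2.64
r = 84.66 / √(2994.69 × 2.64) = 84.66 / 88.9156 ≈ 0.952

0.952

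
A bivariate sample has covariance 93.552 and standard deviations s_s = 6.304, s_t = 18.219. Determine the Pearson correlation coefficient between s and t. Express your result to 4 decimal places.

r = Cov(s,t) / (s_s · s_t) = 93.552 / (6.304 × 18.219)
  = 93.552 / 114.8526 ≈ 0.8145

0.8145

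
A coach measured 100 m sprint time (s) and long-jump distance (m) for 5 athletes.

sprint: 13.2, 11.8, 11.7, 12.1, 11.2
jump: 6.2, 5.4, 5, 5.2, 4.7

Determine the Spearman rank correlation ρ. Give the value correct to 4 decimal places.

Rank sprint: 5, 3, 2, 4, 1
Rank jump: 5, 4, 2, 3, 1
d = rank(sprint) − rank(jump): 0, -1, 0, 1, 0; Σd² = 2
ρ = 1 − 6Σd² / [n(n²−1)] = 1 − 6×2 / (5×24) = 1 − 12/120 ≈ 0.9000

0.9000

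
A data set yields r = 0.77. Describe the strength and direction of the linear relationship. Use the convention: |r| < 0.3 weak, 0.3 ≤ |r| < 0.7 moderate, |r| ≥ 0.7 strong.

r = 0.77 > 0 so the relationship is positive.
|r| = 0.77, which falls in the strong range.

strong positive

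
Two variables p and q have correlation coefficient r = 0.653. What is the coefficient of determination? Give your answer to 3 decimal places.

r² = (0.653)² = 0.426

0.426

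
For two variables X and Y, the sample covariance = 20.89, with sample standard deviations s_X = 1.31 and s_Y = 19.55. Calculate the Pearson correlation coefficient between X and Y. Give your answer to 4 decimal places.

0.8157

r = Cov(X,Y) / (s_X · s_Y) = 20.89 / (1.31 × 19.55)
  = 20.89 / 25.6105 ≈ 0.8157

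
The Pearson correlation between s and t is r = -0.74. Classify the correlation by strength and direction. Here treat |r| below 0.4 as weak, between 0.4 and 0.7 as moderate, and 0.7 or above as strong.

r = -0.74 < 0 so the relationship is negative.
|r| = 0.74, which falls in the strong range.

strong negative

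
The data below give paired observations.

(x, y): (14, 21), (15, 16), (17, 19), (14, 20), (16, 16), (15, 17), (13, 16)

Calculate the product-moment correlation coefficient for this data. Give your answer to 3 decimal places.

-0.067

n = 7, Σx = 104, Σy = 125, Σx² = 1556, Σy² = 2259, Σxy = 1856
nΣxy − ΣxΣy = 12992 − 13000 = -8
nΣx² − (Σx)² = 10892 − 10816 = 76; nΣy² − (Σy)² = 15813 − 15625 = 188
r = -8 / √(76 × 188) = -8 / 119.5324 ≈ -0.067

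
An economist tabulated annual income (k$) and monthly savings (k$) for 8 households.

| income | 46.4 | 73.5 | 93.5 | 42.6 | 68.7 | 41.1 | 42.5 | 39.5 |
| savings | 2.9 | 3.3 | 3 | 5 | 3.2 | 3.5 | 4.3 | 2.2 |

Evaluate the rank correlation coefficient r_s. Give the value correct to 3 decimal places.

-0.071

Rank income: 5, 7, 8, 4, 6, 2, 3, 1
Rank savings: 2, 5, 3, 8, 4, 6, 7, 1
d = rank(income) − rank(savings): 3, 2, 5, -4, 2, -4, -4, 0; Σd² = 90
ρ = 1 − 6Σd² / [n(n²−1)] = 1 − 6×90 / (8×63) = 1 − 540/504 ≈ -0.071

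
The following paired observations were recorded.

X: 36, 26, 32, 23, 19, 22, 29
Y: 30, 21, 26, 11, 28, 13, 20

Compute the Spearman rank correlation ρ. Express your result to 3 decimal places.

Rank X: 7, 4, 6, 3, 1, 2, 5
Rank Y: 7, 4, 5, 1, 6, 2, 3
d = rank(X) − rank(Y): 0, 0, 1, 2, -5, 0, 2; Σd² = 34
ρ = 1 − 6Σd² / [n(n²−1)] = 1 − 6×34 / (7×48) = 1 − 204/336 ≈ 0.393

0.393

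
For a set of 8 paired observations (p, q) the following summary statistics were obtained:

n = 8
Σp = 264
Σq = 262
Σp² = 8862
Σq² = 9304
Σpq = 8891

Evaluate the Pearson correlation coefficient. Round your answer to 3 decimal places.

0.744

r = (nΣpq − ΣpΣq) / √[(nΣp² − (Σp)²)(nΣq² − (Σq)²)]
Numerator: 8×8891 − 264×262 = 1960
Denominator: √[(70896 − 69696)(74432 − 68644)] = √[1200 × 5788] = 2635.4506
r = 1960 / 2635.4506 ≈ 0.744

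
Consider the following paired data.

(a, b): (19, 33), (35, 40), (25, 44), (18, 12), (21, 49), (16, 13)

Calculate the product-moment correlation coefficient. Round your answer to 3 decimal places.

0.573

n = 6, Σa = 134, Σb = 191, Σa² = 3232, Σb² = 7339, Σab = 4580
nΣab − ΣaΣb = 27480 − 25594 = 1886
nΣa² − (Σa)² = 19392 − 17956 = 1436; nΣb² − (Σb)² = 44034 − 36481 = 7553
r = 1886 / √(1436 × 7553) = 1886 / 3293.3430 ≈ 0.573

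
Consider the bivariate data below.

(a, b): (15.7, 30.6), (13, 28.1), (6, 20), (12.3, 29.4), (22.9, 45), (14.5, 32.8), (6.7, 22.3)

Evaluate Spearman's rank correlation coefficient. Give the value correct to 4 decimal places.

0.9286

Rank a: 6, 4, 1, 3, 7, 5, 2
Rank b: 5, 3, 1, 4, 7, 6, 2
d = rank(a) − rank(b): 1, 1, 0, -1, 0, -1, 0; Σd² = 4
ρ = 1 − 6Σd² / [n(n²−1)] = 1 − 6×4 / (7×48) = 1 − 24/336 ≈ 0.9286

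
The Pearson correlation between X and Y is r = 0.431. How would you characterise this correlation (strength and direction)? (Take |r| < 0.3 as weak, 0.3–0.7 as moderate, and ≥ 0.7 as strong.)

r = 0.431 > 0 so the relationship is positive.
|r| = 0.431, which falls in the moderate range.

moderate positive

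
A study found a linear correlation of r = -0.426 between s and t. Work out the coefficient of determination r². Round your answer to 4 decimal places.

0.1815

r² = (-0.426)² = 0.1815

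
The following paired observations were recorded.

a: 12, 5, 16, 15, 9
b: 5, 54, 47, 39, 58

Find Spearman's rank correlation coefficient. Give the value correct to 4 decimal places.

Rank a: 3, 1, 5, 4, 2
Rank b: 1, 4, 3, 2, 5
d = rank(a) − rank(b): 2, -3, 2, 2, -3; Σd² = 30
ρ = 1 − 6Σd² / [n(n²−1)] = 1 − 6×30 / (5×24) = 1 − 180/120 ≈ -0.5000

-0.5000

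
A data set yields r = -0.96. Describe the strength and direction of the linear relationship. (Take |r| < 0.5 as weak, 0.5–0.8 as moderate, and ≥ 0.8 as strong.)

strong negative

r = -0.96 < 0 so the relationship is negative.
|r| = 0.96, which falls in the strong range.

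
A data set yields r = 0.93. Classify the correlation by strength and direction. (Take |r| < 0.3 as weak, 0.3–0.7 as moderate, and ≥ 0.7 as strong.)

strong positive

r = 0.93 > 0 so the relationship is positive.
|r| = 0.93, which falls in the strong range.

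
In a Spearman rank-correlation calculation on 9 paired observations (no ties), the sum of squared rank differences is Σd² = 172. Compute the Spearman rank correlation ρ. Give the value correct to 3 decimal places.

ρ = 1 − 6Σd² / [n(n²−1)] = 1 − 6×172 / (9×80)
  = 1 − 1032/720 = 1 − 1.4333 ≈ -0.433

-0.433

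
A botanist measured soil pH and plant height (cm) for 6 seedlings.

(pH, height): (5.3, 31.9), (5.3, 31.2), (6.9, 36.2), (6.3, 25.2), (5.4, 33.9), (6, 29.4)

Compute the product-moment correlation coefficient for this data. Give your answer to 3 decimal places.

0.054

n = 6, Σx = 35.2, Σy = 187.8, Σx² = 208.64, Σy² = 5950.1, Σxy = 1102.43
nΣxy − ΣxΣy = 6614.58 − 6610.56 = 4.02
nΣx² − (Σx)² = 1251.84 − 1239.04 = 12.8; nΣy² − (Σy)² = 35700.6 − 35268.84 = 431.76
r = 4.02 / √(12.8 × 431.76) = 4.02 / 74.3406 ≈ 0.054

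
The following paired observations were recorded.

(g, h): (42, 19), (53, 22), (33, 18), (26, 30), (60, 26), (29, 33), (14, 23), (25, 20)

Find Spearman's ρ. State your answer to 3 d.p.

-0.119

Rank g: 6, 7, 5, 3, 8, 4, 1, 2
Rank h: 2, 4, 1, 7, 6, 8, 5, 3
d = rank(g) − rank(h): 4, 3, 4, -4, 2, -4, -4, -1; Σd² = 94
ρ = 1 − 6Σd² / [n(n²−1)] = 1 − 6×94 / (8×63) = 1 − 564/504 ≈ -0.119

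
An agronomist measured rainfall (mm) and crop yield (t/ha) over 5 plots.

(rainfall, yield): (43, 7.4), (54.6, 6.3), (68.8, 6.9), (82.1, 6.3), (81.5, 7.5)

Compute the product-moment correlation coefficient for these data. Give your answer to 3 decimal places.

-0.128

n = 5, Σx = 330, Σy = 34.4, Σx² = 22946.26, Σy² = 238, Σxy = 2265.38
nΣxy − ΣxΣy = 11326.9 − 11352 = -25.1
nΣx² − (Σx)² = 114731.3 − 108900 = 5831.3; nΣy² − (Σy)² = 1190 − 1183.36 = 6.64
r = -25.1 / √(5831.3 × 6.64) = -25.1 / 196.7736 ≈ -0.128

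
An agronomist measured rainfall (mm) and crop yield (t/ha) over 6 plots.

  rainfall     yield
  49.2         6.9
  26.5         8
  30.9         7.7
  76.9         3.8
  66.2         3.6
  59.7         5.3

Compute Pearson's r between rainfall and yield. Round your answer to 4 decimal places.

-0.9550

n = 6, Σx = 309.4, Σy = 35.3, Σx² = 17937.84, Σy² = 226.39, Σxy = 1636.36
nΣxy − ΣxΣy = 9818.16 − 10921.82 = -1103.66
nΣx² − (Σx)² = 107627.04 − 95728.36 = 11898.68; nΣy² − (Σy)² = 1358.34 − 1246.09 = 112.25
r = -1103.66 / √(11898.68 × 112.25) = -1103.66 / 1155.6932 ≈ -0.9550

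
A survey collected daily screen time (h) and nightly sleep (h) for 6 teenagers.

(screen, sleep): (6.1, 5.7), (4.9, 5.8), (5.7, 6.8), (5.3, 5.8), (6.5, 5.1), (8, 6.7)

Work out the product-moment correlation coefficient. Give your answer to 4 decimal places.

0.2945

n = 6, Σx = 36.5, Σy = 35.9, Σx² = 228.05, Σy² = 216.91, Σxy = 219.44
nΣxy − ΣxΣy = 1316.64 − 1310.35 = 6.29
nΣx² − (Σx)² = 1368.3 − 1332.25 = 36.05; nΣy² − (Σy)² = 1301.46 − 1288.81 = 12.65
r = 6.29 / √(36.05 × 12.65) = 6.29 / 21.3549 ≈ 0.2945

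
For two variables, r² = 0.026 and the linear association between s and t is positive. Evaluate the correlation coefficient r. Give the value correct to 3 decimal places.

|r| = √0.026 = 0.161
The association is positive, so r = 0.161.

0.161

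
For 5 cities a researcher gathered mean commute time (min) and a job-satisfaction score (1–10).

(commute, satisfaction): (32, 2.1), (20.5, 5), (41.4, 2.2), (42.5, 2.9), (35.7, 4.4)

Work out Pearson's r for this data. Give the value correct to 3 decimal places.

n = 5, Σx = 172.1, Σy = 16.6, Σx² = 6238.95, Σy² = 62.02, Σxy = 541.11
nΣxy − ΣxΣy = 2705.55 − 2856.86 = -151.31
nΣx² − (Σx)² = 31194.75 − 29618.41 = 1576.34; nΣy² − (Σy)² = 310.1 − 275.56 = 34.54
r = -151.31 / √(1576.34 × 34.54) = -151.31 / 233.3383 ≈ -0.648

-0.648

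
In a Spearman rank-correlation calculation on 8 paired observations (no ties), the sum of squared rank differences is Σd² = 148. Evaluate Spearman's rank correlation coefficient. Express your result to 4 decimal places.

ρ = 1 − 6Σd² / [n(n²−1)] = 1 − 6×148 / (8×63)
  = 1 − 888/504 = 1 − 1.76190 ≈ -0.7619

-0.7619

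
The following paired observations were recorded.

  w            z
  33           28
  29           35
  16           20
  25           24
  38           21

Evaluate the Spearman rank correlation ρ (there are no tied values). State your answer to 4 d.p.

0.3000

Rank w: 4, 3, 1, 2, 5
Rank z: 4, 5, 1, 3, 2
d = rank(w) − rank(z): 0, -2, 0, -1, 3; Σd² = 14
ρ = 1 − 6Σd² / [n(n²−1)] = 1 − 6×14 / (5×24) = 1 − 84/120 ≈ 0.3000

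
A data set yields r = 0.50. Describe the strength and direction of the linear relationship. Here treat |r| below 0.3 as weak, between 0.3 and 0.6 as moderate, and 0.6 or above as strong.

moderate positive

r = 0.50 > 0 so the relationship is positive.
|r| = 0.50, which falls in the moderate range.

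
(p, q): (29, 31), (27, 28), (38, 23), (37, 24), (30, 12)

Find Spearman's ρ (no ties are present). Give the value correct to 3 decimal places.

Rank p: 2, 1, 5, 4, 3
Rank q: 5, 4, 2, 3, 1
d = rank(p) − rank(q): -3, -3, 3, 1, 2; Σd² = 32
ρ = 1 − 6Σd² / [n(n²−1)] = 1 − 6×32 / (5×24) = 1 − 192/120 ≈ -0.600

-0.600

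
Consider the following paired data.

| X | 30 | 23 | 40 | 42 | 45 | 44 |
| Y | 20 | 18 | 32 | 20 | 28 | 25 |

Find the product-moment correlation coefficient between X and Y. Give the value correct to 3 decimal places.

n = 6, ΣX = 224, ΣY = 143, ΣX² = 8754, ΣY² = 3557, ΣXY = 5494
nΣXY − ΣXΣY = 32964 − 32032 = 932
nΣX² − (ΣX)² = 52524 − 50176 = 2348; nΣY² − (ΣY)² = 21342 − 20449 = 893
r = 932 / √(2348 × 893) = 932 / 1448.0207 ≈ 0.644

0.644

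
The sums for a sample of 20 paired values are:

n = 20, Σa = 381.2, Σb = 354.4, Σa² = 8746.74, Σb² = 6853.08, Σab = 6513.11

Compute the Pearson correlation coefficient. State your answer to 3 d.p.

-0.262

r = (nΣab − ΣaΣb) / √[(nΣa² − (Σa)²)(nΣb² − (Σb)²)]
Numerator: 20×6513.11 − 381.2×354.4 = -4835.08
Denominator: √[(174934.8 − 145313.44)(137061.6 − 125599.36)] = √[29621.36 × 11462.24] = 18426.2622
r = -4835.08 / 18426.2622 ≈ -0.262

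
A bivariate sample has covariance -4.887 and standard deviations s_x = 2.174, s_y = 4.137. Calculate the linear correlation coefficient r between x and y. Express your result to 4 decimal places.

r = Cov(x,y) / (s_x · s_y) = -4.887 / (2.174 × 4.137)
  = -4.887 / 8.9938 ≈ -0.5434

-0.5434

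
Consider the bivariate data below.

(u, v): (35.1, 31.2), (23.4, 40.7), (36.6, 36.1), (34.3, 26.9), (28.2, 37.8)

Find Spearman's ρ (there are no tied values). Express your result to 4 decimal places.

-0.6000

Rank u: 4, 1, 5, 3, 2
Rank v: 2, 5, 3, 1, 4
d = rank(u) − rank(v): 2, -4, 2, 2, -2; Σd² = 32
ρ = 1 − 6Σd² / [n(n²−1)] = 1 − 6×32 / (5×24) = 1 − 192/120 ≈ -0.6000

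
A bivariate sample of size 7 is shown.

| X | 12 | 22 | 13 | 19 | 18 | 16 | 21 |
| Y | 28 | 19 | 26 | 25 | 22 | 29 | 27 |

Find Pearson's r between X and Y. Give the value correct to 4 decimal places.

-0.5969

n = 7, ΣX = 121, ΣY = 176, ΣX² = 2179, ΣY² = 4500, ΣXY = 2994
nΣXY − ΣXΣY = 20958 − 21296 = -338
nΣX² − (ΣX)² = 15253 − 14641 = 612; nΣY² − (ΣY)² = 31500 − 30976 = 524
r = -338 / √(612 × 524) = -338 / 566.2932 ≈ -0.5969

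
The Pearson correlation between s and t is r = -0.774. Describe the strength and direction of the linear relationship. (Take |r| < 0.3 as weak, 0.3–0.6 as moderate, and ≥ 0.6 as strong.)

r = -0.774 < 0 so the relationship is negative.
|r| = 0.774, which falls in the strong range.

strong negative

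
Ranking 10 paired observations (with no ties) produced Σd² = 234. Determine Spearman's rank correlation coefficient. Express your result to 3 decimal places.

ρ = 1 − 6Σd² / [n(n²−1)] = 1 − 6×234 / (10×99)
  = 1 − 1404/990 = 1 − 1.4182 ≈ -0.418

-0.418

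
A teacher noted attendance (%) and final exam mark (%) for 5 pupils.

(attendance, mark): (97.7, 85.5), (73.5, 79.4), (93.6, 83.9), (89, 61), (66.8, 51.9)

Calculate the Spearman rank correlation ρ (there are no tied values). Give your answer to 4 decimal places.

Rank attendance: 5, 2, 4, 3, 1
Rank mark: 5, 3, 4, 2, 1
d = rank(attendance) − rank(mark): 0, -1, 0, 1, 0; Σd² = 2
ρ = 1 − 6Σd² / [n(n²−1)] = 1 − 6×2 / (5×24) = 1 − 12/120 ≈ 0.9000

0.9000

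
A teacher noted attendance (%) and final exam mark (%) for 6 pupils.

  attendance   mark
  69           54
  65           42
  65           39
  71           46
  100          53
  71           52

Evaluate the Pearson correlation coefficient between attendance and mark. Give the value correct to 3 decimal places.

0.547

n = 6, Σx = 441, Σy = 286, Σx² = 33293, Σy² = 13830, Σxy = 21249
nΣxy − ΣxΣy = 127494 − 126126 = 1368
nΣx² − (Σx)² = 199758 − 194481 = 5277; nΣy² − (Σy)² = 82980 − 81796 = 1184
r = 1368 / √(5277 × 1184) = 1368 / 2499.5936 ≈ 0.547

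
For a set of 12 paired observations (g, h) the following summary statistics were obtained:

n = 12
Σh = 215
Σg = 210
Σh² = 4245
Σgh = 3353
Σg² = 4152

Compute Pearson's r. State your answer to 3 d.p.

r = (nΣgh − ΣgΣh) / √[(nΣg² − (Σg)²)(nΣh² − (Σh)²)]
Numerator: 12×3353 − 210×215 = -4914
Denominator: √[(49824 − 44100)(50940 − 46225)] = √[5724 × 4715] = 5195.0611
r = -4914 / 5195.0611 ≈ -0.946

-0.946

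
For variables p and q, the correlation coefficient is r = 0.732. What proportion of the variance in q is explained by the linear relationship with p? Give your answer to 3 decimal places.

0.536

r² = (0.732)² = 0.536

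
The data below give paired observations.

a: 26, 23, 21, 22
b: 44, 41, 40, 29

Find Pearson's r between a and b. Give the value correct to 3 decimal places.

n = 4, Σa = 92, Σb = 154, Σa² = 2130, Σb² = 6058, Σab = 3565
nΣab − ΣaΣb = 14260 − 14168 = 92
nΣa² − (Σa)² = 8520 − 8464 = 56; nΣb² − (Σb)² = 24232 − 23716 = 516
r = 92 / √(56 × 516) = 92 / 169.9882 ≈ 0.541

0.541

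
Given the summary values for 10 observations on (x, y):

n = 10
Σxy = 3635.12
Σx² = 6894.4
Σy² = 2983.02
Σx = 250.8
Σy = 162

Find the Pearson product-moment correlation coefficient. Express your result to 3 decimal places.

-0.919

r = (nΣxy − ΣxΣy) / √[(nΣx² − (Σx)²)(nΣy² − (Σy)²)]
Numerator: 10×3635.12 − 250.8×162 = -4278.4
Denominator: √[(68944 − 62900.64)(29830.2 − 26244)] = √[6043.36 × 3586.2] = 4655.3945
r = -4278.4 / 4655.3945 ≈ -0.919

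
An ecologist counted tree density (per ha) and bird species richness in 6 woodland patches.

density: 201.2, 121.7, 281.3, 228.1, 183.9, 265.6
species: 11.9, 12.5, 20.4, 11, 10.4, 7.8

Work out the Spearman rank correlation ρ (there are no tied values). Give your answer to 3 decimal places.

0.029

Rank density: 3, 1, 6, 4, 2, 5
Rank species: 4, 5, 6, 3, 2, 1
d = rank(density) − rank(species): -1, -4, 0, 1, 0, 4; Σd² = 34
ρ = 1 − 6Σd² / [n(n²−1)] = 1 − 6×34 / (6×35) = 1 − 204/210 ≈ 0.029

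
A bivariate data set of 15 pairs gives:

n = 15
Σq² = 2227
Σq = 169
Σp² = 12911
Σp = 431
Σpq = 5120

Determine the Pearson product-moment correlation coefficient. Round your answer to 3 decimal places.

r = (nΣpq − ΣpΣq) / √[(nΣp² − (Σp)²)(nΣq² − (Σq)²)]
Numerator: 15×5120 − 431×169 = 3961
Denominator: √[(193665 − 185761)(33405 − 28561)] = √[7904 × 4844] = 6187.6470
r = 3961 / 6187.6470 ≈ 0.640

0.640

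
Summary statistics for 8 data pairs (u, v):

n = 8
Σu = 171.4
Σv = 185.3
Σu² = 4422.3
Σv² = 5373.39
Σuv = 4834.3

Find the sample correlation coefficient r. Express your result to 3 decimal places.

r = (nΣuv − ΣuΣv) / √[(nΣu² − (Σu)²)(nΣv² − (Σv)²)]
Numerator: 8×4834.3 − 171.4×185.3 = 6913.98
Denominator: √[(35378.4 − 29377.96)(42987.12 − 34336.09)] = √[6000.44 × 8651.03] = 7204.8585
r = 6913.98 / 7204.8585 ≈ 0.960

0.960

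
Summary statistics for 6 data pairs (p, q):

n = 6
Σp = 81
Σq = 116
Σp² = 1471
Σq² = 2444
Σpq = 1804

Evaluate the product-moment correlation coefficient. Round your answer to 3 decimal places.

r = (nΣpq − ΣpΣq) / √[(nΣp² − (Σp)²)(nΣq² − (Σq)²)]
Numerator: 6×1804 − 81×116 = 1428
Denominator: √[(8826 − 6561)(14664 − 13456)] = √[2265 × 1208] = 1654.1221
r = 1428 / 1654.1221 ≈ 0.863

0.863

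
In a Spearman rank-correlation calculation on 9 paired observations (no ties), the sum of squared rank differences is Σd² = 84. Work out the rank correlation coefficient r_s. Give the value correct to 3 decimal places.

0.300

ρ = 1 − 6Σd² / [n(n²−1)] = 1 − 6×84 / (9×80)
  = 1 − 504/720 = 1 − 0.7000 ≈ 0.300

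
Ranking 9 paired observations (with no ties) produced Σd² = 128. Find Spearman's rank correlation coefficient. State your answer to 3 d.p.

-0.067

ρ = 1 − 6Σd² / [n(n²−1)] = 1 − 6×128 / (9×80)
  = 1 − 768/720 = 1 − 1.0667 ≈ -0.067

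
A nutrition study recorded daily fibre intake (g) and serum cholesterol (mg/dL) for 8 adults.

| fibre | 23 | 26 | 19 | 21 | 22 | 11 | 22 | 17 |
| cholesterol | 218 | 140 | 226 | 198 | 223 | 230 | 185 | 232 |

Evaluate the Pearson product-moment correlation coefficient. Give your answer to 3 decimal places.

-0.688

n = 8, Σx = 161, Σy = 1652, Σx² = 3385, Σy² = 348082, Σxy = 32556
nΣxy − ΣxΣy = 260448 − 265972 = -5524
nΣx² − (Σx)² = 27080 − 25921 = 1159; nΣy² − (Σy)² = 2784656 − 2729104 = 55552
r = -5524 / √(1159 × 55552) = -5524 / 8024.0120 ≈ -0.688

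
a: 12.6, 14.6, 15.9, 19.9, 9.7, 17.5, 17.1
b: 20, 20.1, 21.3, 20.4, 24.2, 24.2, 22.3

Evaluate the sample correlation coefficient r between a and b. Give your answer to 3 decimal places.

n = 7, Σa = 107.3, Σb = 152.5, Σa² = 1713.49, Σb² = 3342.43, Σab = 2329.66
nΣab − ΣaΣb = 16307.62 − 16363.25 = -55.63
nΣa² − (Σa)² = 11994.43 − 11513.29 = 481.14; nΣb² − (Σb)² = 23397.01 − 23256.25 = 140.76
r = -55.63 / √(481.14 × 140.76) = -55.63 / 260.2408 ≈ -0.214

-0.214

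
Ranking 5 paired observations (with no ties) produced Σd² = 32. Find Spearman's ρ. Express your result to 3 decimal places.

-0.600

ρ = 1 − 6Σd² / [n(n²−1)] = 1 − 6×32 / (5×24)
  = 1 − 192/120 = 1 − 1.6000 ≈ -0.600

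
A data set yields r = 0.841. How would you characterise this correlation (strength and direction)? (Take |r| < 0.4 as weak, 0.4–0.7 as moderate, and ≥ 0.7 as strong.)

r = 0.841 > 0 so the relationship is positive.
|r| = 0.841, which falls in the strong range.

strong positive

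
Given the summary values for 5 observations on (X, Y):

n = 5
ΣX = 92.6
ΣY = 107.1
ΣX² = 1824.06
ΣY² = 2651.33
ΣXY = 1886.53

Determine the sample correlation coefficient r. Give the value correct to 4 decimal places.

r = (nΣXY − ΣXΣY) / √[(nΣX² − (ΣX)²)(nΣY² − (ΣY)²)]
Numerator: 5×1886.53 − 92.6×107.1 = -484.81
Denominator: √[(9120.3 − 8574.76)(13256.65 − 11470.41)] = √[545.54 × 1786.24] = 987.1501
r = -484.81 / 987.1501 ≈ -0.4911

-0.4911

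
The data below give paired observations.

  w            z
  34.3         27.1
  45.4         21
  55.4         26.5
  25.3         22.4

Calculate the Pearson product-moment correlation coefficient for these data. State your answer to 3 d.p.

n = 4, Σw = 160.4, Σz = 97, Σw² = 6946.9, Σz² = 2379.42, Σwz = 3917.75
nΣwz − ΣwΣz = 15671 − 15558.8 = 112.2
nΣw² − (Σw)² = 27787.6 − 25728.16 = 2059.44; nΣz² − (Σz)² = 9517.68 − 9409 = 108.68
r = 112.2 / √(2059.44 × 108.68) = 112.2 / 473.0961 ≈ 0.237

0.237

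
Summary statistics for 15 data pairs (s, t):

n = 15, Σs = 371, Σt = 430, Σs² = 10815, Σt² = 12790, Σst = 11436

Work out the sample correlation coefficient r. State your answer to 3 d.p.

0.919

r = (nΣst − ΣsΣt) / √[(nΣs² − (Σs)²)(nΣt² − (Σt)²)]
Numerator: 15×11436 − 371×430 = 12010
Denominator: √[(162225 − 137641)(191850 − 184900)] = √[24584 × 6950] = 13071.2968
r = 12010 / 13071.2968 ≈ 0.919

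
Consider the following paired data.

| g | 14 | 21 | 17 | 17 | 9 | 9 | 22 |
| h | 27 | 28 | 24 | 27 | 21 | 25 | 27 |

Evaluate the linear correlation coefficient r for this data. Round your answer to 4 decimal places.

n = 7, Σg = 109, Σh = 179, Σg² = 1861, Σh² = 4613, Σgh = 2841
nΣgh − ΣgΣh = 19887 − 19511 = 376
nΣg² − (Σg)² = 13027 − 11881 = 1146; nΣh² − (Σh)² = 32291 − 32041 = 250
r = 376 / √(1146 × 250) = 376 / 535.2569 ≈ 0.7025

0.7025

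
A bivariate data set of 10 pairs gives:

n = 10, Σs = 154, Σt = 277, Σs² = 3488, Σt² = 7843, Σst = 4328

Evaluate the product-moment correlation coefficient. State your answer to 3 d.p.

0.143

r = (nΣst − ΣsΣt) / √[(nΣs² − (Σs)²)(nΣt² − (Σt)²)]
Numerator: 10×4328 − 154×277 = 622
Denominator: √[(34880 − 23716)(78430 − 76729)] = √[11164 × 1701] = 4357.7476
r = 622 / 4357.7476 ≈ 0.143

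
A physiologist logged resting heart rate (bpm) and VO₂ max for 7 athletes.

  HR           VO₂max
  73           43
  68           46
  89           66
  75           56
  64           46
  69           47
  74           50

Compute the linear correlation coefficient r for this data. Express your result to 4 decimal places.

n = 7, Σx = 512, Σy = 354, Σx² = 37832, Σy² = 18282, Σxy = 26228
nΣxy − ΣxΣy = 183596 − 181248 = 2348
nΣx² − (Σx)² = 264824 − 262144 = 2680; nΣy² − (Σy)² = 127974 − 125316 = 2658
r = 2348 / √(2680 × 2658) = 2348 / 2668.9773 ≈ 0.8797

0.8797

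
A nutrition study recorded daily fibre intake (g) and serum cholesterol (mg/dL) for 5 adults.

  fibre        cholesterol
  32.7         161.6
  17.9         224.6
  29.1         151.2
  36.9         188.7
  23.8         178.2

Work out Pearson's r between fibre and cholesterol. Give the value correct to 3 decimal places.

n = 5, Σx = 140.4, Σy = 904.3, Σx² = 4164.56, Σy² = 166784.09, Σxy = 24908.77
nΣxy − ΣxΣy = 124543.85 − 126963.72 = -2419.87
nΣx² − (Σx)² = 20822.8 − 19712.16 = 1110.64; nΣy² − (Σy)² = 833920.45 − 817758.49 = 16161.96
r = -2419.87 / √(1110.64 × 16161.96) = -2419.87 / 4236.7581 ≈ -0.571

-0.571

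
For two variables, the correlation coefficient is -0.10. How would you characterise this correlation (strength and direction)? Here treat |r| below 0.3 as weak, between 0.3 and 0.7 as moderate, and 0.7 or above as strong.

r = -0.10 < 0 so the relationship is negative.
|r| = 0.10, which falls in the weak range.

weak negative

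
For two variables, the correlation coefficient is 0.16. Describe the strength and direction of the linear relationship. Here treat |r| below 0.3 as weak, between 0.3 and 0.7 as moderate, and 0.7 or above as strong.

weak positive

r = 0.16 > 0 so the relationship is positive.
|r| = 0.16, which falls in the weak range.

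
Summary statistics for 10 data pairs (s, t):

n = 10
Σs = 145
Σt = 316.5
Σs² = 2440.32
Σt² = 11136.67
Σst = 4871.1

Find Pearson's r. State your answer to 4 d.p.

0.4583

r = (nΣst − ΣsΣt) / √[(nΣs² − (Σs)²)(nΣt² − (Σt)²)]
Numerator: 10×4871.1 − 145×316.5 = 2818.5
Denominator: √[(24403.2 − 21025)(111366.7 − 100172.25)] = √[3378.2 × 11194.45] = 6149.5602
r = 2818.5 / 6149.5602 ≈ 0.4583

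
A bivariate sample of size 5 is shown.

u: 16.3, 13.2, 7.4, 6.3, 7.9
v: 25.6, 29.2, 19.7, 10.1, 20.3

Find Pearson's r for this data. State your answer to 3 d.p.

n = 5, Σu = 51.1, Σv = 104.9, Σu² = 596.79, Σv² = 2410.19, Σuv = 1172.5
nΣuv − ΣuΣv = 5862.5 − 5360.39 = 502.11
nΣu² − (Σu)² = 2983.95 − 2611.21 = 372.74; nΣv² − (Σv)² = 12050.95 − 11004.01 = 1046.94
r = 502.11 / √(372.74 × 1046.94) = 502.11 / 624.6891 ≈ 0.804

0.804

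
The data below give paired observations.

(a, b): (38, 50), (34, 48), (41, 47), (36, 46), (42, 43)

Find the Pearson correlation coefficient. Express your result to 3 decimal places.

-0.514

n = 5, Σa = 191, Σb = 234, Σa² = 7341, Σb² = 10978, Σab = 8921
nΣab − ΣaΣb = 44605 − 44694 = -89
nΣa² − (Σa)² = 36705 − 36481 = 224; nΣb² − (Σb)² = 54890 − 54756 = 134
r = -89 / √(224 × 134) = -89 / 173.2513 ≈ -0.514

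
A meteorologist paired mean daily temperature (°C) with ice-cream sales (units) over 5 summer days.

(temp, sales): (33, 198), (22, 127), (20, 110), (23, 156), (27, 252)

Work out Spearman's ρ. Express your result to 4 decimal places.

Rank temp: 5, 2, 1, 3, 4
Rank sales: 4, 2, 1, 3, 5
d = rank(temp) − rank(sales): 1, 0, 0, 0, -1; Σd² = 2
ρ = 1 − 6Σd² / [n(n²−1)] = 1 − 6×2 / (5×24) = 1 − 12/120 ≈ 0.9000

0.9000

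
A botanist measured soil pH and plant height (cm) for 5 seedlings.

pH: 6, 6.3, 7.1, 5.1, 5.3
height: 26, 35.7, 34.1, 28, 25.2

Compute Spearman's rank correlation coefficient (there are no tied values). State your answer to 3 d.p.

0.600

Rank pH: 3, 4, 5, 1, 2
Rank height: 2, 5, 4, 3, 1
d = rank(pH) − rank(height): 1, -1, 1, -2, 1; Σd² = 8
ρ = 1 − 6Σd² / [n(n²−1)] = 1 − 6×8 / (5×24) = 1 − 48/120 ≈ 0.600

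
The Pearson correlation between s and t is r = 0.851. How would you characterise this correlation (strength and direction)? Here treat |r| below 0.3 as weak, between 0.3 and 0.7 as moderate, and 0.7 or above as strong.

r = 0.851 > 0 so the relationship is positive.
|r| = 0.851, which falls in the strong range.

strong positive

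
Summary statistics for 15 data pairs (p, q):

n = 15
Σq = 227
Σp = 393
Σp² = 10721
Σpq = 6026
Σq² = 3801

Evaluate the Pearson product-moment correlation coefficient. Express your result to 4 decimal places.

0.1995

r = (nΣpq − ΣpΣq) / √[(nΣp² − (Σp)²)(nΣq² − (Σq)²)]
Numerator: 15×6026 − 393×227 = 1179
Denominator: √[(160815 − 154449)(57015 − 51529)] = √[6366 × 5486] = 5909.6426
r = 1179 / 5909.6426 ≈ 0.1995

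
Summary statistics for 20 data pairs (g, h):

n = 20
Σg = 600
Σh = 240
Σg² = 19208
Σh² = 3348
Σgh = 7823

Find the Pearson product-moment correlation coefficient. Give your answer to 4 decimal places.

0.8286

r = (nΣgh − ΣgΣh) / √[(nΣg² − (Σg)²)(nΣh² − (Σh)²)]
Numerator: 20×7823 − 600×240 = 12460
Denominator: √[(384160 − 360000)(66960 − 57600)] = √[24160 × 9360] = 15037.8722
r = 12460 / 15037.8722 ≈ 0.8286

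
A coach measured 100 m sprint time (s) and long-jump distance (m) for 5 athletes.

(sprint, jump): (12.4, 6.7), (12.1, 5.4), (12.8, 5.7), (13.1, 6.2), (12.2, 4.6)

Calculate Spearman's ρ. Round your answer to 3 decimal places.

Rank sprint: 3, 1, 4, 5, 2
Rank jump: 5, 2, 3, 4, 1
d = rank(sprint) − rank(jump): -2, -1, 1, 1, 1; Σd² = 8
ρ = 1 − 6Σd² / [n(n²−1)] = 1 − 6×8 / (5×24) = 1 − 48/120 ≈ 0.600

0.600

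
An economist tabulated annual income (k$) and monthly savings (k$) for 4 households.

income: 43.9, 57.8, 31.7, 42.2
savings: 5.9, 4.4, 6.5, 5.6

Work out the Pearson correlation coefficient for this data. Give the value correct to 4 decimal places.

n = 4, Σx = 175.6, Σy = 22.4, Σx² = 8053.78, Σy² = 127.78, Σxy = 955.7
nΣxy − ΣxΣy = 3822.8 − 3933.44 = -110.64
nΣx² − (Σx)² = 32215.12 − 30835.36 = 1379.76; nΣy² − (Σy)² = 511.12 − 501.76 = 9.36
r = -110.64 / √(1379.76 × 9.36) = -110.64 / 113.6422 ≈ -0.9736

-0.9736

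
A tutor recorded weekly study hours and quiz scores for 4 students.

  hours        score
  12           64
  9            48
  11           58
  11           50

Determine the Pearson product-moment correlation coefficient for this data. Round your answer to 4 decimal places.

n = 4, Σx = 43, Σy = 220, Σx² = 467, Σy² = 12264, Σxy = 2388
nΣxy − ΣxΣy = 9552 − 9460 = 92
nΣx² − (Σx)² = 1868 − 1849 = 19; nΣy² − (Σy)² = 49056 − 48400 = 656
r = 92 / √(19 × 656) = 92 / 111.6423 ≈ 0.8241

0.8241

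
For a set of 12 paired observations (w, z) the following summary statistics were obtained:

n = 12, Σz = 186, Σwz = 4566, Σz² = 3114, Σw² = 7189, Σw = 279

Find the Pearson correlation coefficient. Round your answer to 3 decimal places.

0.600

r = (nΣwz − ΣwΣz) / √[(nΣw² − (Σw)²)(nΣz² − (Σz)²)]
Numerator: 12×4566 − 279×186 = 2898
Denominator: √[(86268 − 77841)(37368 − 34596)] = √[8427 × 2772] = 4833.1816
r = 2898 / 4833.1816 ≈ 0.600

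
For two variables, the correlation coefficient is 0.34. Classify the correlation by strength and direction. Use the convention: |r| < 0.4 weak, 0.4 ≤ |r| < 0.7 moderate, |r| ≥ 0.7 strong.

weak positive

r = 0.34 > 0 so the relationship is positive.
|r| = 0.34, which falls in the weak range.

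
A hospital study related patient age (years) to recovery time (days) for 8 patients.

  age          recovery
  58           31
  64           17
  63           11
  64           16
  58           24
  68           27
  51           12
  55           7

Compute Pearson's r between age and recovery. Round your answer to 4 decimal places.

0.3332

n = 8, Σx = 481, Σy = 145, Σx² = 29139, Σy² = 3125, Σxy = 8828
nΣxy − ΣxΣy = 70624 − 69745 = 879
nΣx² − (Σx)² = 233112 − 231361 = 1751; nΣy² − (Σy)² = 25000 − 21025 = 3975
r = 879 / √(1751 × 3975) = 879 / 2638.2238 ≈ 0.3332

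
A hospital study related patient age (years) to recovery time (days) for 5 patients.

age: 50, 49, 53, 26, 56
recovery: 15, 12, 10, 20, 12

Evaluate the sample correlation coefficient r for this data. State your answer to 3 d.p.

-0.908

n = 5, Σx = 234, Σy = 69, Σx² = 11522, Σy² = 1013, Σxy = 3060
nΣxy − ΣxΣy = 15300 − 16146 = -846
nΣx² − (Σx)² = 57610 − 54756 = 2854; nΣy² − (Σy)² = 5065 − 4761 = 304
r = -846 / √(2854 × 304) = -846 / 931.4591 ≈ -0.908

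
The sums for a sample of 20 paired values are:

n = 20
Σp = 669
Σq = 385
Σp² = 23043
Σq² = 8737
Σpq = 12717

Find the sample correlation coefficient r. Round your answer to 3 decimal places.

-0.172

r = (nΣpq − ΣpΣq) / √[(nΣp² − (Σp)²)(nΣq² − (Σq)²)]
Numerator: 20×12717 − 669×385 = -3225
Denominator: √[(460860 − 447561)(174740 − 148225)] = √[13299 × 26515] = 18778.2583
r = -3225 / 18778.2583 ≈ -0.172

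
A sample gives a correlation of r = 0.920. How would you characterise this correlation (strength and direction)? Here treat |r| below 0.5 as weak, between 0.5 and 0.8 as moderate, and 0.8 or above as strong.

r = 0.920 > 0 so the relationship is positive.
|r| = 0.920, which falls in the strong range.

strong positive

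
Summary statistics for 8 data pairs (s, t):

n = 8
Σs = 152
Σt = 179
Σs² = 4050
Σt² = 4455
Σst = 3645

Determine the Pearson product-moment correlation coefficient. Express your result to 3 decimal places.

0.337

r = (nΣst − ΣsΣt) / √[(nΣs² − (Σs)²)(nΣt² − (Σt)²)]
Numerator: 8×3645 − 152×179 = 1952
Denominator: √[(32400 − 23104)(35640 − 32041)] = √[9296 × 3599] = 5784.1425
r = 1952 / 5784.1425 ≈ 0.337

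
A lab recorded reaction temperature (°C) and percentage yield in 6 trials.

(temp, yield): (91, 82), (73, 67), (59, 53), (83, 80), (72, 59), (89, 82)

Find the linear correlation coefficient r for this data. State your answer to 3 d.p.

n = 6, Σx = 467, Σy = 423, Σx² = 37085, Σy² = 30627, Σxy = 33666
nΣxy − ΣxΣy = 201996 − 197541 = 4455
nΣx² − (Σx)² = 222510 − 218089 = 4421; nΣy² − (Σy)² = 183762 − 178929 = 4833
r = 4455 / √(4421 × 4833) = 4455 / 4622.4120 ≈ 0.964

0.964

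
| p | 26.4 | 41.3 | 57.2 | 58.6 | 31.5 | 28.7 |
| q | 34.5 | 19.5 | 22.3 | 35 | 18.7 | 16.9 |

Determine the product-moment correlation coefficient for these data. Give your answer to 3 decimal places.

n = 6, Σp = 243.7, Σq = 146.9, Σp² = 10924.39, Σq² = 3928.09, Σpq = 6116.79
nΣpq − ΣpΣq = 36700.74 − 35799.53 = 901.21
nΣp² − (Σp)² = 65546.34 − 59389.69 = 6156.65; nΣq² − (Σq)² = 23568.54 − 21579.61 = 1988.93
r = 901.21 / √(6156.65 × 1988.93) = 901.21 / 3499.3065 ≈ 0.258

0.258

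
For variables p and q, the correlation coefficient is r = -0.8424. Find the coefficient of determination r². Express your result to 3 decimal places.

r² = (-0.8424)² = 0.710

0.710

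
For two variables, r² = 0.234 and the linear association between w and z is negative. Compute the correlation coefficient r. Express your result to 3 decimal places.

-0.484

|r| = √0.234 = 0.484
The association is negative, so r = −0.484.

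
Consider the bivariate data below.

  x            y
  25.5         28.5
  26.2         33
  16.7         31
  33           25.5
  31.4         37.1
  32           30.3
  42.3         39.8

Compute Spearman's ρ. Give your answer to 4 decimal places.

Rank x: 2, 3, 1, 6, 4, 5, 7
Rank y: 2, 5, 4, 1, 6, 3, 7
d = rank(x) − rank(y): 0, -2, -3, 5, -2, 2, 0; Σd² = 46
ρ = 1 − 6Σd² / [n(n²−1)] = 1 − 6×46 / (7×48) = 1 − 276/336 ≈ 0.1786

0.1786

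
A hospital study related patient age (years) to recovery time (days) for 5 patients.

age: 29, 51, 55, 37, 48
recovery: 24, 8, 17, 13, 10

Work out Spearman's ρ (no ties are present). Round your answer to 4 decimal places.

Rank age: 1, 4, 5, 2, 3
Rank recovery: 5, 1, 4, 3, 2
d = rank(age) − rank(recovery): -4, 3, 1, -1, 1; Σd² = 28
ρ = 1 − 6Σd² / [n(n²−1)] = 1 − 6×28 / (5×24) = 1 − 168/120 ≈ -0.4000

-0.4000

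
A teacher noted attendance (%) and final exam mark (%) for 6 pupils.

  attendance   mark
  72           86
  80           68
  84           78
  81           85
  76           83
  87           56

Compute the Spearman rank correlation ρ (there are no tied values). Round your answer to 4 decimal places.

Rank attendance: 1, 3, 5, 4, 2, 6
Rank mark: 6, 2, 3, 5, 4, 1
d = rank(attendance) − rank(mark): -5, 1, 2, -1, -2, 5; Σd² = 60
ρ = 1 − 6Σd² / [n(n²−1)] = 1 − 6×60 / (6×35) = 1 − 360/210 ≈ -0.7143

-0.7143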